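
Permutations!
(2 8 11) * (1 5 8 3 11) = [0, 5, 3, 11, 4, 8, 6, 7, 1, 9, 10, 2] = (1 5 8)(2 3 11)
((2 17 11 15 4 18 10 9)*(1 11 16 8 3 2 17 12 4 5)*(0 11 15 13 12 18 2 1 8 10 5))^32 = (0 8 4)(1 18 13)(2 11 3)(5 12 15) = [8, 18, 11, 2, 0, 12, 6, 7, 4, 9, 10, 3, 15, 1, 14, 5, 16, 17, 13]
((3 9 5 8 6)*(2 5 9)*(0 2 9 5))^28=(3 8 9 6 5)=[0, 1, 2, 8, 4, 3, 5, 7, 9, 6]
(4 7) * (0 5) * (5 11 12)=(0 11 12 5)(4 7)=[11, 1, 2, 3, 7, 0, 6, 4, 8, 9, 10, 12, 5]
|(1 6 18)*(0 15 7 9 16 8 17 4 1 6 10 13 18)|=13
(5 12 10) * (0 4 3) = (0 4 3)(5 12 10) = [4, 1, 2, 0, 3, 12, 6, 7, 8, 9, 5, 11, 10]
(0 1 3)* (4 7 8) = (0 1 3)(4 7 8) = [1, 3, 2, 0, 7, 5, 6, 8, 4]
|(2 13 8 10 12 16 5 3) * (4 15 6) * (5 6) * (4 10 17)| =|(2 13 8 17 4 15 5 3)(6 10 12 16)| =8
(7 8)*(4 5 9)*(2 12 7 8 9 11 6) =(2 12 7 9 4 5 11 6) =[0, 1, 12, 3, 5, 11, 2, 9, 8, 4, 10, 6, 7]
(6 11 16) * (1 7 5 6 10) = (1 7 5 6 11 16 10) = [0, 7, 2, 3, 4, 6, 11, 5, 8, 9, 1, 16, 12, 13, 14, 15, 10]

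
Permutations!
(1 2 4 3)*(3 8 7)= (1 2 4 8 7 3)= [0, 2, 4, 1, 8, 5, 6, 3, 7]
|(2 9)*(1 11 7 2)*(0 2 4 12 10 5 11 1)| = 6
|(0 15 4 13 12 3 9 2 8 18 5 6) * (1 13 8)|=42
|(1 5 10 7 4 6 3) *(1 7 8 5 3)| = |(1 3 7 4 6)(5 10 8)| = 15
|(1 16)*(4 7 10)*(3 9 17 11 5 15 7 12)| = 10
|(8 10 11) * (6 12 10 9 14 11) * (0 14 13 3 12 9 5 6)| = 11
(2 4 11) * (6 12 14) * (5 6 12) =(2 4 11)(5 6)(12 14) =[0, 1, 4, 3, 11, 6, 5, 7, 8, 9, 10, 2, 14, 13, 12]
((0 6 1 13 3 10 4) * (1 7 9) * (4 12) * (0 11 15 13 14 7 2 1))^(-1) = [9, 2, 6, 13, 12, 5, 0, 14, 8, 7, 3, 4, 10, 15, 1, 11] = (0 9 7 14 1 2 6)(3 13 15 11 4 12 10)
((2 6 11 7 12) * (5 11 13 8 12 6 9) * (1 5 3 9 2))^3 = [0, 7, 2, 9, 4, 6, 12, 8, 5, 3, 10, 13, 11, 1] = (1 7 8 5 6 12 11 13)(3 9)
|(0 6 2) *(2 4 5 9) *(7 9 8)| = 8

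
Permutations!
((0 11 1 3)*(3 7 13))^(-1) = (0 3 13 7 1 11) = [3, 11, 2, 13, 4, 5, 6, 1, 8, 9, 10, 0, 12, 7]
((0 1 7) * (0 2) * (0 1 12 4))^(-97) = (0 4 12)(1 2 7) = [4, 2, 7, 3, 12, 5, 6, 1, 8, 9, 10, 11, 0]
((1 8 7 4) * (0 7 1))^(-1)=(0 4 7)(1 8)=[4, 8, 2, 3, 7, 5, 6, 0, 1]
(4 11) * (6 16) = [0, 1, 2, 3, 11, 5, 16, 7, 8, 9, 10, 4, 12, 13, 14, 15, 6] = (4 11)(6 16)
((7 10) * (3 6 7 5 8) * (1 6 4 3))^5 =[0, 8, 2, 4, 3, 10, 1, 6, 5, 9, 7] =(1 8 5 10 7 6)(3 4)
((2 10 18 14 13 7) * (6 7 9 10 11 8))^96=(2 11 8 6 7)(9 10 18 14 13)=[0, 1, 11, 3, 4, 5, 7, 2, 6, 10, 18, 8, 12, 9, 13, 15, 16, 17, 14]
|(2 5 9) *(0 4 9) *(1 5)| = |(0 4 9 2 1 5)| = 6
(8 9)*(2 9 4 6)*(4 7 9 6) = (2 6)(7 9 8) = [0, 1, 6, 3, 4, 5, 2, 9, 7, 8]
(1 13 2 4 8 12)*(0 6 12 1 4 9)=(0 6 12 4 8 1 13 2 9)=[6, 13, 9, 3, 8, 5, 12, 7, 1, 0, 10, 11, 4, 2]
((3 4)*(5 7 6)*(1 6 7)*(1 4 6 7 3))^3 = [0, 6, 2, 4, 3, 7, 1, 5] = (1 6)(3 4)(5 7)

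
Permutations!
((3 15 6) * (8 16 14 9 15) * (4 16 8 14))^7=(3 9 6 14 15)(4 16)=[0, 1, 2, 9, 16, 5, 14, 7, 8, 6, 10, 11, 12, 13, 15, 3, 4]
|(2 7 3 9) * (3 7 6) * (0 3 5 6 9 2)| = |(0 3 2 9)(5 6)| = 4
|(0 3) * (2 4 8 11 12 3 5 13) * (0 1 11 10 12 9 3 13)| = |(0 5)(1 11 9 3)(2 4 8 10 12 13)| = 12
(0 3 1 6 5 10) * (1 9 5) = (0 3 9 5 10)(1 6) = [3, 6, 2, 9, 4, 10, 1, 7, 8, 5, 0]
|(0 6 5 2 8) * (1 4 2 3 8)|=|(0 6 5 3 8)(1 4 2)|=15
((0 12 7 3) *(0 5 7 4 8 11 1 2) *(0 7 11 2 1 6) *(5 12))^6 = [11, 1, 2, 3, 4, 6, 5, 7, 8, 9, 10, 0, 12] = (12)(0 11)(5 6)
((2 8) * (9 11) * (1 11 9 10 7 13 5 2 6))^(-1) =[0, 6, 5, 3, 4, 13, 8, 10, 2, 9, 11, 1, 12, 7] =(1 6 8 2 5 13 7 10 11)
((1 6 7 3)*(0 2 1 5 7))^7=(0 6 1 2)(3 5 7)=[6, 2, 0, 5, 4, 7, 1, 3]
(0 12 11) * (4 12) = [4, 1, 2, 3, 12, 5, 6, 7, 8, 9, 10, 0, 11] = (0 4 12 11)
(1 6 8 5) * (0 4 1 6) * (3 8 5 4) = (0 3 8 4 1)(5 6) = [3, 0, 2, 8, 1, 6, 5, 7, 4]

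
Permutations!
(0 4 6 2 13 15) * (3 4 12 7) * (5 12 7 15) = (0 7 3 4 6 2 13 5 12 15) = [7, 1, 13, 4, 6, 12, 2, 3, 8, 9, 10, 11, 15, 5, 14, 0]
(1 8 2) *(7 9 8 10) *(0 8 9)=[8, 10, 1, 3, 4, 5, 6, 0, 2, 9, 7]=(0 8 2 1 10 7)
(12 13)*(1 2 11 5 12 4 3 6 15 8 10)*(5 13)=(1 2 11 13 4 3 6 15 8 10)(5 12)=[0, 2, 11, 6, 3, 12, 15, 7, 10, 9, 1, 13, 5, 4, 14, 8]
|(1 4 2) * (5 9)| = |(1 4 2)(5 9)| = 6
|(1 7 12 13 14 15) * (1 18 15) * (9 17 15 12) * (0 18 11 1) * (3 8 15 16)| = 45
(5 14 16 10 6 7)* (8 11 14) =(5 8 11 14 16 10 6 7) =[0, 1, 2, 3, 4, 8, 7, 5, 11, 9, 6, 14, 12, 13, 16, 15, 10]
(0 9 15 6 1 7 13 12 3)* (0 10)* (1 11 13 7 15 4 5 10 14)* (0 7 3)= (0 9 4 5 10 7 3 14 1 15 6 11 13 12)= [9, 15, 2, 14, 5, 10, 11, 3, 8, 4, 7, 13, 0, 12, 1, 6]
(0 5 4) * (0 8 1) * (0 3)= [5, 3, 2, 0, 8, 4, 6, 7, 1]= (0 5 4 8 1 3)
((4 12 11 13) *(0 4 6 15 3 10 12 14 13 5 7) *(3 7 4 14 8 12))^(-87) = (0 6)(3 10)(4 11 8 5 12)(7 13)(14 15) = [6, 1, 2, 10, 11, 12, 0, 13, 5, 9, 3, 8, 4, 7, 15, 14]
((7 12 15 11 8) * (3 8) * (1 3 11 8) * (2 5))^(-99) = [0, 3, 5, 1, 4, 2, 6, 12, 7, 9, 10, 11, 15, 13, 14, 8] = (1 3)(2 5)(7 12 15 8)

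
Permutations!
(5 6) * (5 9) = (5 6 9) = [0, 1, 2, 3, 4, 6, 9, 7, 8, 5]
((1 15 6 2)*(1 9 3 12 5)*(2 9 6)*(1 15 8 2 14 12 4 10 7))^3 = (1 6 4)(2 3 7)(5 12 14 15)(8 9 10) = [0, 6, 3, 7, 1, 12, 4, 2, 9, 10, 8, 11, 14, 13, 15, 5]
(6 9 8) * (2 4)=(2 4)(6 9 8)=[0, 1, 4, 3, 2, 5, 9, 7, 6, 8]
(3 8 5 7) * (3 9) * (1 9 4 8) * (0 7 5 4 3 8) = (0 7 3 1 9 8 4) = [7, 9, 2, 1, 0, 5, 6, 3, 4, 8]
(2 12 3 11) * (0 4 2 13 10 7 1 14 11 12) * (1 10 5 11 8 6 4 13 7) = [13, 14, 0, 12, 2, 11, 4, 10, 6, 9, 1, 7, 3, 5, 8] = (0 13 5 11 7 10 1 14 8 6 4 2)(3 12)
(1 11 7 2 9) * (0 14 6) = [14, 11, 9, 3, 4, 5, 0, 2, 8, 1, 10, 7, 12, 13, 6] = (0 14 6)(1 11 7 2 9)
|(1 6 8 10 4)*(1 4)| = 4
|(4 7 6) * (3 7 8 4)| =6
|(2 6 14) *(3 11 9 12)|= 12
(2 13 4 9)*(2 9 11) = [0, 1, 13, 3, 11, 5, 6, 7, 8, 9, 10, 2, 12, 4] = (2 13 4 11)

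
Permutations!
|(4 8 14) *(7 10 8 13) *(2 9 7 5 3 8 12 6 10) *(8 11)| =|(2 9 7)(3 11 8 14 4 13 5)(6 10 12)| =21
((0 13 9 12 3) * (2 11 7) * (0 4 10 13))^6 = (13) = [0, 1, 2, 3, 4, 5, 6, 7, 8, 9, 10, 11, 12, 13]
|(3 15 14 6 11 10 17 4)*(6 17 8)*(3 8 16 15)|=9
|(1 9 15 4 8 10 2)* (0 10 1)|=|(0 10 2)(1 9 15 4 8)|=15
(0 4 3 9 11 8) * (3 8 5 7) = (0 4 8)(3 9 11 5 7) = [4, 1, 2, 9, 8, 7, 6, 3, 0, 11, 10, 5]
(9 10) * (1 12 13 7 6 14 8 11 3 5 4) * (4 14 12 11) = (1 11 3 5 14 8 4)(6 12 13 7)(9 10) = [0, 11, 2, 5, 1, 14, 12, 6, 4, 10, 9, 3, 13, 7, 8]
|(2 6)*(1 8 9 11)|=4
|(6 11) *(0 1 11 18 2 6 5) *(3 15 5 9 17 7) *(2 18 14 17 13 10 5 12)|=56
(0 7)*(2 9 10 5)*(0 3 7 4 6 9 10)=[4, 1, 10, 7, 6, 2, 9, 3, 8, 0, 5]=(0 4 6 9)(2 10 5)(3 7)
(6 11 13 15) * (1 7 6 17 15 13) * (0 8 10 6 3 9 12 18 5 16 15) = (0 8 10 6 11 1 7 3 9 12 18 5 16 15 17) = [8, 7, 2, 9, 4, 16, 11, 3, 10, 12, 6, 1, 18, 13, 14, 17, 15, 0, 5]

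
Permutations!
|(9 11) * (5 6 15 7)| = 4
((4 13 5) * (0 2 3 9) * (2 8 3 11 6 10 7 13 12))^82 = (0 3)(2 11 6 10 7 13 5 4 12)(8 9) = [3, 1, 11, 0, 12, 4, 10, 13, 9, 8, 7, 6, 2, 5]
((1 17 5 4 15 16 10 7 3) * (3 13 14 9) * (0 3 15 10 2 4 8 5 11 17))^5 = (0 1 3)(2 14 4 9 10 15 7 16 13)(5 8)(11 17) = [1, 3, 14, 0, 9, 8, 6, 16, 5, 10, 15, 17, 12, 2, 4, 7, 13, 11]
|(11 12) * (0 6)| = 2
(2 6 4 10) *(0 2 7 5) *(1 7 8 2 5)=[5, 7, 6, 3, 10, 0, 4, 1, 2, 9, 8]=(0 5)(1 7)(2 6 4 10 8)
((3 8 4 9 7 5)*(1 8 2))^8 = [0, 1, 2, 3, 4, 5, 6, 7, 8, 9] = (9)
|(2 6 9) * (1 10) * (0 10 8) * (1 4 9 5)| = 9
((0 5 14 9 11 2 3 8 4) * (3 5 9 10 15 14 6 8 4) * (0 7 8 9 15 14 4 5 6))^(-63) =[0, 1, 6, 3, 4, 5, 9, 7, 8, 11, 14, 2, 12, 13, 10, 15] =(15)(2 6 9 11)(10 14)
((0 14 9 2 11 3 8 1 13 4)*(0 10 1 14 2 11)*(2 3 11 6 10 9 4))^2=(0 8 4 6 1 2 3 14 9 10 13)=[8, 2, 3, 14, 6, 5, 1, 7, 4, 10, 13, 11, 12, 0, 9]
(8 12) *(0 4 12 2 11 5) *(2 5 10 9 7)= (0 4 12 8 5)(2 11 10 9 7)= [4, 1, 11, 3, 12, 0, 6, 2, 5, 7, 9, 10, 8]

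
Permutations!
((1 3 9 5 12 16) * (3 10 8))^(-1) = (1 16 12 5 9 3 8 10) = [0, 16, 2, 8, 4, 9, 6, 7, 10, 3, 1, 11, 5, 13, 14, 15, 12]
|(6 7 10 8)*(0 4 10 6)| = |(0 4 10 8)(6 7)| = 4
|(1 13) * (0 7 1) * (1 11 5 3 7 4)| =4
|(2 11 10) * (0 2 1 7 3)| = 7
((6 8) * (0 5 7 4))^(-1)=(0 4 7 5)(6 8)=[4, 1, 2, 3, 7, 0, 8, 5, 6]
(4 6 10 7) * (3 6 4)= (3 6 10 7)= [0, 1, 2, 6, 4, 5, 10, 3, 8, 9, 7]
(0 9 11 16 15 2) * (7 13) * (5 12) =(0 9 11 16 15 2)(5 12)(7 13) =[9, 1, 0, 3, 4, 12, 6, 13, 8, 11, 10, 16, 5, 7, 14, 2, 15]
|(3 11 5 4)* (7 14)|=4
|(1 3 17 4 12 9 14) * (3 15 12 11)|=|(1 15 12 9 14)(3 17 4 11)|=20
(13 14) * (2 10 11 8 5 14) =(2 10 11 8 5 14 13) =[0, 1, 10, 3, 4, 14, 6, 7, 5, 9, 11, 8, 12, 2, 13]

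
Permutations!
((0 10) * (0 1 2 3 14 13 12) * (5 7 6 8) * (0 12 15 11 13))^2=(0 1 3)(2 14 10)(5 6)(7 8)(11 15 13)=[1, 3, 14, 0, 4, 6, 5, 8, 7, 9, 2, 15, 12, 11, 10, 13]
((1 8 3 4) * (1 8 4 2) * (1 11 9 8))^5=(11)(1 4)=[0, 4, 2, 3, 1, 5, 6, 7, 8, 9, 10, 11]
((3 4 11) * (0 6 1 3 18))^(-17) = [4, 18, 2, 0, 6, 5, 11, 7, 8, 9, 10, 1, 12, 13, 14, 15, 16, 17, 3] = (0 4 6 11 1 18 3)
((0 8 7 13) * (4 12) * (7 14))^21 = (0 8 14 7 13)(4 12) = [8, 1, 2, 3, 12, 5, 6, 13, 14, 9, 10, 11, 4, 0, 7]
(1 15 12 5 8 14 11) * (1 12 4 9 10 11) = (1 15 4 9 10 11 12 5 8 14) = [0, 15, 2, 3, 9, 8, 6, 7, 14, 10, 11, 12, 5, 13, 1, 4]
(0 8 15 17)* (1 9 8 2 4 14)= (0 2 4 14 1 9 8 15 17)= [2, 9, 4, 3, 14, 5, 6, 7, 15, 8, 10, 11, 12, 13, 1, 17, 16, 0]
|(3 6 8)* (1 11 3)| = 5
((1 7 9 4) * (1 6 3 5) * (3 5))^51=[0, 4, 2, 3, 1, 9, 7, 6, 8, 5]=(1 4)(5 9)(6 7)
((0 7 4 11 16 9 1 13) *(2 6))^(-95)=(0 7 4 11 16 9 1 13)(2 6)=[7, 13, 6, 3, 11, 5, 2, 4, 8, 1, 10, 16, 12, 0, 14, 15, 9]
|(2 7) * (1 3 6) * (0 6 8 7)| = |(0 6 1 3 8 7 2)| = 7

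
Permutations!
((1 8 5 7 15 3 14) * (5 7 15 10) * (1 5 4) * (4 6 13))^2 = (1 7 6 4 8 10 13)(3 5)(14 15) = [0, 7, 2, 5, 8, 3, 4, 6, 10, 9, 13, 11, 12, 1, 15, 14]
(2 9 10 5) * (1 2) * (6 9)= (1 2 6 9 10 5)= [0, 2, 6, 3, 4, 1, 9, 7, 8, 10, 5]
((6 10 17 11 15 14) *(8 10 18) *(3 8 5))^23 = (3 17 14 5 10 15 18 8 11 6) = [0, 1, 2, 17, 4, 10, 3, 7, 11, 9, 15, 6, 12, 13, 5, 18, 16, 14, 8]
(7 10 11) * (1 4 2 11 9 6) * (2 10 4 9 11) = (1 9 6)(4 10 11 7) = [0, 9, 2, 3, 10, 5, 1, 4, 8, 6, 11, 7]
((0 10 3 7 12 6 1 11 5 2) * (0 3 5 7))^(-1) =[3, 6, 5, 2, 4, 10, 12, 11, 8, 9, 0, 1, 7] =(0 3 2 5 10)(1 6 12 7 11)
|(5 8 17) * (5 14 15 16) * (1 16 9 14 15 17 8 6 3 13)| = 12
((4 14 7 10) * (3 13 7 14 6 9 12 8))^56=[0, 1, 2, 7, 9, 5, 12, 4, 13, 8, 6, 11, 3, 10, 14]=(14)(3 7 4 9 8 13 10 6 12)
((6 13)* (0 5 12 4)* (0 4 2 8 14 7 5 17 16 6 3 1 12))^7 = (0 12 17 2 16 8 6 14 13 7 3 5 1) = [12, 0, 16, 5, 4, 1, 14, 3, 6, 9, 10, 11, 17, 7, 13, 15, 8, 2]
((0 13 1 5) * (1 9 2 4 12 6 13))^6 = [0, 1, 2, 3, 4, 5, 6, 7, 8, 9, 10, 11, 12, 13] = (13)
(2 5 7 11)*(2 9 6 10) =(2 5 7 11 9 6 10) =[0, 1, 5, 3, 4, 7, 10, 11, 8, 6, 2, 9]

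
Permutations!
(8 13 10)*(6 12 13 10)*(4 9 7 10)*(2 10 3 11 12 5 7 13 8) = (2 10)(3 11 12 8 4 9 13 6 5 7) = [0, 1, 10, 11, 9, 7, 5, 3, 4, 13, 2, 12, 8, 6]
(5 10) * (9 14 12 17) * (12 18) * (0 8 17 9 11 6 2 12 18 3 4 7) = [8, 1, 12, 4, 7, 10, 2, 0, 17, 14, 5, 6, 9, 13, 3, 15, 16, 11, 18] = (18)(0 8 17 11 6 2 12 9 14 3 4 7)(5 10)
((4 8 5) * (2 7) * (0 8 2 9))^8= (0 8 5 4 2 7 9)= [8, 1, 7, 3, 2, 4, 6, 9, 5, 0]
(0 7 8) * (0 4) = (0 7 8 4) = [7, 1, 2, 3, 0, 5, 6, 8, 4]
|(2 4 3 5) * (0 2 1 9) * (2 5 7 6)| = |(0 5 1 9)(2 4 3 7 6)| = 20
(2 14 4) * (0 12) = (0 12)(2 14 4) = [12, 1, 14, 3, 2, 5, 6, 7, 8, 9, 10, 11, 0, 13, 4]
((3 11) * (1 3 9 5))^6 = [0, 3, 2, 11, 4, 1, 6, 7, 8, 5, 10, 9] = (1 3 11 9 5)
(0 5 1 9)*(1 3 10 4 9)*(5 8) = (0 8 5 3 10 4 9) = [8, 1, 2, 10, 9, 3, 6, 7, 5, 0, 4]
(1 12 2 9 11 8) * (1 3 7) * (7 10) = (1 12 2 9 11 8 3 10 7) = [0, 12, 9, 10, 4, 5, 6, 1, 3, 11, 7, 8, 2]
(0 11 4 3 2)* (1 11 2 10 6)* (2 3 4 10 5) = (0 3 5 2)(1 11 10 6) = [3, 11, 0, 5, 4, 2, 1, 7, 8, 9, 6, 10]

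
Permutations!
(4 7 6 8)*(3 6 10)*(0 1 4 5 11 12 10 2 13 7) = (0 1 4)(2 13 7)(3 6 8 5 11 12 10) = [1, 4, 13, 6, 0, 11, 8, 2, 5, 9, 3, 12, 10, 7]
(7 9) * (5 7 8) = (5 7 9 8) = [0, 1, 2, 3, 4, 7, 6, 9, 5, 8]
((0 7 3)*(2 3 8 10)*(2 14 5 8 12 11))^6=(5 10)(8 14)=[0, 1, 2, 3, 4, 10, 6, 7, 14, 9, 5, 11, 12, 13, 8]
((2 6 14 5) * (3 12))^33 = (2 6 14 5)(3 12) = [0, 1, 6, 12, 4, 2, 14, 7, 8, 9, 10, 11, 3, 13, 5]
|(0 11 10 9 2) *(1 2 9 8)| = 6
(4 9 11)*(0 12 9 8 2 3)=[12, 1, 3, 0, 8, 5, 6, 7, 2, 11, 10, 4, 9]=(0 12 9 11 4 8 2 3)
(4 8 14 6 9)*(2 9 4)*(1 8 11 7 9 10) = [0, 8, 10, 3, 11, 5, 4, 9, 14, 2, 1, 7, 12, 13, 6] = (1 8 14 6 4 11 7 9 2 10)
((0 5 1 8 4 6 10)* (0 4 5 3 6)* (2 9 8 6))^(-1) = [4, 5, 3, 0, 10, 8, 1, 7, 9, 2, 6] = (0 4 10 6 1 5 8 9 2 3)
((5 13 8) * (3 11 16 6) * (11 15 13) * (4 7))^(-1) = (3 6 16 11 5 8 13 15)(4 7) = [0, 1, 2, 6, 7, 8, 16, 4, 13, 9, 10, 5, 12, 15, 14, 3, 11]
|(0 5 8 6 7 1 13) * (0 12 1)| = 15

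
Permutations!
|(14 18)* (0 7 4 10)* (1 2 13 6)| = 4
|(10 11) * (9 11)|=|(9 11 10)|=3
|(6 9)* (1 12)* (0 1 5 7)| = |(0 1 12 5 7)(6 9)| = 10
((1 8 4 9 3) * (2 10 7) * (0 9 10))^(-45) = (10) = [0, 1, 2, 3, 4, 5, 6, 7, 8, 9, 10]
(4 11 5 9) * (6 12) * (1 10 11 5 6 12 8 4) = (12)(1 10 11 6 8 4 5 9) = [0, 10, 2, 3, 5, 9, 8, 7, 4, 1, 11, 6, 12]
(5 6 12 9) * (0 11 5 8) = (0 11 5 6 12 9 8) = [11, 1, 2, 3, 4, 6, 12, 7, 0, 8, 10, 5, 9]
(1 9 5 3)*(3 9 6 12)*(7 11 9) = (1 6 12 3)(5 7 11 9) = [0, 6, 2, 1, 4, 7, 12, 11, 8, 5, 10, 9, 3]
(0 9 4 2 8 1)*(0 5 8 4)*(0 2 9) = (1 5 8)(2 4 9) = [0, 5, 4, 3, 9, 8, 6, 7, 1, 2]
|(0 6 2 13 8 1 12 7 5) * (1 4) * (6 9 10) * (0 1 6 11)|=|(0 9 10 11)(1 12 7 5)(2 13 8 4 6)|=20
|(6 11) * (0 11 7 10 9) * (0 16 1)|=|(0 11 6 7 10 9 16 1)|=8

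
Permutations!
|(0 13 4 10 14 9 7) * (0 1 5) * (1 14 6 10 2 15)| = |(0 13 4 2 15 1 5)(6 10)(7 14 9)| = 42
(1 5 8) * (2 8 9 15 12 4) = [0, 5, 8, 3, 2, 9, 6, 7, 1, 15, 10, 11, 4, 13, 14, 12] = (1 5 9 15 12 4 2 8)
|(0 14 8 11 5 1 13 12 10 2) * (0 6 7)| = |(0 14 8 11 5 1 13 12 10 2 6 7)| = 12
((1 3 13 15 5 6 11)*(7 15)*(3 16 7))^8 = (1 16 7 15 5 6 11) = [0, 16, 2, 3, 4, 6, 11, 15, 8, 9, 10, 1, 12, 13, 14, 5, 7]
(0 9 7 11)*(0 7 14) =(0 9 14)(7 11) =[9, 1, 2, 3, 4, 5, 6, 11, 8, 14, 10, 7, 12, 13, 0]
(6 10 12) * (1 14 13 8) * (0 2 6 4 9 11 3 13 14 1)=[2, 1, 6, 13, 9, 5, 10, 7, 0, 11, 12, 3, 4, 8, 14]=(14)(0 2 6 10 12 4 9 11 3 13 8)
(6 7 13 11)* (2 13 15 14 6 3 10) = (2 13 11 3 10)(6 7 15 14) = [0, 1, 13, 10, 4, 5, 7, 15, 8, 9, 2, 3, 12, 11, 6, 14]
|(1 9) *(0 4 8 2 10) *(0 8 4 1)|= |(0 1 9)(2 10 8)|= 3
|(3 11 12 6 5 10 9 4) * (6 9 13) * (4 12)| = |(3 11 4)(5 10 13 6)(9 12)| = 12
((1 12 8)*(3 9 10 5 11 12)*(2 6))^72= [0, 1, 2, 3, 4, 5, 6, 7, 8, 9, 10, 11, 12]= (12)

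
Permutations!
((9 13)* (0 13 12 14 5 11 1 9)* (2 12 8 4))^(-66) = (1 14 4)(2 9 5)(8 11 12) = [0, 14, 9, 3, 1, 2, 6, 7, 11, 5, 10, 12, 8, 13, 4]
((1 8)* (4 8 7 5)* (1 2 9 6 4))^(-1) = (1 5 7)(2 8 4 6 9) = [0, 5, 8, 3, 6, 7, 9, 1, 4, 2]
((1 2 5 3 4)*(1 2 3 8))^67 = (1 3 4 2 5 8) = [0, 3, 5, 4, 2, 8, 6, 7, 1]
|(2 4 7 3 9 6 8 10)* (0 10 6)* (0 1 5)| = 18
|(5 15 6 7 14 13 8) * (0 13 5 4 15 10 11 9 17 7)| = |(0 13 8 4 15 6)(5 10 11 9 17 7 14)| = 42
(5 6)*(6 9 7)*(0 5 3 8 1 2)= [5, 2, 0, 8, 4, 9, 3, 6, 1, 7]= (0 5 9 7 6 3 8 1 2)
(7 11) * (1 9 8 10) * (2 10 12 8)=(1 9 2 10)(7 11)(8 12)=[0, 9, 10, 3, 4, 5, 6, 11, 12, 2, 1, 7, 8]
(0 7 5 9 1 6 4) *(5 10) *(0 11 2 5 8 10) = [7, 6, 5, 3, 11, 9, 4, 0, 10, 1, 8, 2] = (0 7)(1 6 4 11 2 5 9)(8 10)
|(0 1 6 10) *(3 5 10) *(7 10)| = |(0 1 6 3 5 7 10)| = 7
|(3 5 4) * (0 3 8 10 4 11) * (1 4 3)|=|(0 1 4 8 10 3 5 11)|=8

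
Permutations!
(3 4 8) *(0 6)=(0 6)(3 4 8)=[6, 1, 2, 4, 8, 5, 0, 7, 3]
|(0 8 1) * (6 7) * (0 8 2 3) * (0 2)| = 2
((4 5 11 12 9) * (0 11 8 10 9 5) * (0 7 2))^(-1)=[2, 1, 7, 3, 9, 12, 6, 4, 5, 10, 8, 0, 11]=(0 2 7 4 9 10 8 5 12 11)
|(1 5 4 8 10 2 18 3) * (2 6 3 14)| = 21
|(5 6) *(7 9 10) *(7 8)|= |(5 6)(7 9 10 8)|= 4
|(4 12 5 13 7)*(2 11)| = 10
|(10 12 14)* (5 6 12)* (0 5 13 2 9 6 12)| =|(0 5 12 14 10 13 2 9 6)| =9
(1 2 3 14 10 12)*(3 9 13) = [0, 2, 9, 14, 4, 5, 6, 7, 8, 13, 12, 11, 1, 3, 10] = (1 2 9 13 3 14 10 12)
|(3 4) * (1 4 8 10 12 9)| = 7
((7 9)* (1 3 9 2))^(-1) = (1 2 7 9 3) = [0, 2, 7, 1, 4, 5, 6, 9, 8, 3]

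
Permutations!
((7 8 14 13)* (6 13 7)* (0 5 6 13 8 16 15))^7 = (0 15 16 7 14 8 6 5) = [15, 1, 2, 3, 4, 0, 5, 14, 6, 9, 10, 11, 12, 13, 8, 16, 7]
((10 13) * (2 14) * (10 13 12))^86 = (14) = [0, 1, 2, 3, 4, 5, 6, 7, 8, 9, 10, 11, 12, 13, 14]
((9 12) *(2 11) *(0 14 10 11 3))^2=(0 10 2)(3 14 11)=[10, 1, 0, 14, 4, 5, 6, 7, 8, 9, 2, 3, 12, 13, 11]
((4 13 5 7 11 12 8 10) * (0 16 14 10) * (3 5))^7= (0 5 14 11 4 8 3 16 7 10 12 13)= [5, 1, 2, 16, 8, 14, 6, 10, 3, 9, 12, 4, 13, 0, 11, 15, 7]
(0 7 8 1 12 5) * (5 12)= (12)(0 7 8 1 5)= [7, 5, 2, 3, 4, 0, 6, 8, 1, 9, 10, 11, 12]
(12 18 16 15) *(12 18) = (15 18 16) = [0, 1, 2, 3, 4, 5, 6, 7, 8, 9, 10, 11, 12, 13, 14, 18, 15, 17, 16]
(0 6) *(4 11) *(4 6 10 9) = (0 10 9 4 11 6) = [10, 1, 2, 3, 11, 5, 0, 7, 8, 4, 9, 6]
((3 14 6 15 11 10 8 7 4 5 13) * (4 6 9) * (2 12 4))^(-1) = (2 9 14 3 13 5 4 12)(6 7 8 10 11 15) = [0, 1, 9, 13, 12, 4, 7, 8, 10, 14, 11, 15, 2, 5, 3, 6]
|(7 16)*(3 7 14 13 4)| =6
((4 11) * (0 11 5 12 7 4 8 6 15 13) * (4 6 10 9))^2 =[8, 1, 2, 3, 12, 7, 13, 15, 9, 5, 4, 10, 6, 11, 14, 0] =(0 8 9 5 7 15)(4 12 6 13 11 10)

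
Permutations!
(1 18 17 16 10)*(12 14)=(1 18 17 16 10)(12 14)=[0, 18, 2, 3, 4, 5, 6, 7, 8, 9, 1, 11, 14, 13, 12, 15, 10, 16, 17]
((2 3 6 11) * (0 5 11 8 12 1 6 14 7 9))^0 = (14) = [0, 1, 2, 3, 4, 5, 6, 7, 8, 9, 10, 11, 12, 13, 14]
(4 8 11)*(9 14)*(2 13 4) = (2 13 4 8 11)(9 14) = [0, 1, 13, 3, 8, 5, 6, 7, 11, 14, 10, 2, 12, 4, 9]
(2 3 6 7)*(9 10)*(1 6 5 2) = (1 6 7)(2 3 5)(9 10) = [0, 6, 3, 5, 4, 2, 7, 1, 8, 10, 9]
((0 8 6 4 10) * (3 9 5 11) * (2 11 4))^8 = (0 4 9 11 6)(2 8 10 5 3) = [4, 1, 8, 2, 9, 3, 0, 7, 10, 11, 5, 6]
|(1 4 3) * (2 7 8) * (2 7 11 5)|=6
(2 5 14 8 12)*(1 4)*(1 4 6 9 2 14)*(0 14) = (0 14 8 12)(1 6 9 2 5) = [14, 6, 5, 3, 4, 1, 9, 7, 12, 2, 10, 11, 0, 13, 8]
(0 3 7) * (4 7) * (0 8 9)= (0 3 4 7 8 9)= [3, 1, 2, 4, 7, 5, 6, 8, 9, 0]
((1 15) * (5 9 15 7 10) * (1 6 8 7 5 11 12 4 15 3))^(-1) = (1 3 9 5)(4 12 11 10 7 8 6 15) = [0, 3, 2, 9, 12, 1, 15, 8, 6, 5, 7, 10, 11, 13, 14, 4]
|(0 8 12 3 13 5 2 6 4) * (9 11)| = 18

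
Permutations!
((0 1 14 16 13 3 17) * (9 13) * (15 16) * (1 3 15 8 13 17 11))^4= (0 14 16 3 8 9 11 13 17 1 15)= [14, 15, 2, 8, 4, 5, 6, 7, 9, 11, 10, 13, 12, 17, 16, 0, 3, 1]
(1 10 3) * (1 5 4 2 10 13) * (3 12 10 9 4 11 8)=(1 13)(2 9 4)(3 5 11 8)(10 12)=[0, 13, 9, 5, 2, 11, 6, 7, 3, 4, 12, 8, 10, 1]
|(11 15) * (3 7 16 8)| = |(3 7 16 8)(11 15)| = 4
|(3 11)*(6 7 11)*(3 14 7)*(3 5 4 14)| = 7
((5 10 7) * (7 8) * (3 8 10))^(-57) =(10)(3 5 7 8) =[0, 1, 2, 5, 4, 7, 6, 8, 3, 9, 10]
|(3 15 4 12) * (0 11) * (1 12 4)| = 4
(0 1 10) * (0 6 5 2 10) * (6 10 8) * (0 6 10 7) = (0 1 6 5 2 8 10 7) = [1, 6, 8, 3, 4, 2, 5, 0, 10, 9, 7]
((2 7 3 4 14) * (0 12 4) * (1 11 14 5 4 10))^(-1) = [3, 10, 14, 7, 5, 4, 6, 2, 8, 9, 12, 1, 0, 13, 11] = (0 3 7 2 14 11 1 10 12)(4 5)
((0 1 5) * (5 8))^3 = (0 5 8 1) = [5, 0, 2, 3, 4, 8, 6, 7, 1]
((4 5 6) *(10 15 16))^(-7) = (4 6 5)(10 16 15) = [0, 1, 2, 3, 6, 4, 5, 7, 8, 9, 16, 11, 12, 13, 14, 10, 15]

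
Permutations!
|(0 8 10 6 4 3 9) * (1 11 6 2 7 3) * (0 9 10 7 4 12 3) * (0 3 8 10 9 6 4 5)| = 12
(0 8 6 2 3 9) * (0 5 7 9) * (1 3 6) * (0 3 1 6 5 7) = (0 8 6 2 5)(7 9) = [8, 1, 5, 3, 4, 0, 2, 9, 6, 7]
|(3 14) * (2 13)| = 2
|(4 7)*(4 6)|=3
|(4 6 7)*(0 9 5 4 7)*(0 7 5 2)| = |(0 9 2)(4 6 7 5)| = 12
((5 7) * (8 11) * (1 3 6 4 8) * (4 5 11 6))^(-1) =(1 11 7 5 6 8 4 3) =[0, 11, 2, 1, 3, 6, 8, 5, 4, 9, 10, 7]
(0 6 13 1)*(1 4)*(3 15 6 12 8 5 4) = (0 12 8 5 4 1)(3 15 6 13) = [12, 0, 2, 15, 1, 4, 13, 7, 5, 9, 10, 11, 8, 3, 14, 6]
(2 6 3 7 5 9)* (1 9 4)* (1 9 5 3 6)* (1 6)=(1 5 4 9 2 6)(3 7)=[0, 5, 6, 7, 9, 4, 1, 3, 8, 2]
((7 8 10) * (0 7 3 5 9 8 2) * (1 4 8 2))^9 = [2, 7, 9, 10, 1, 3, 6, 0, 4, 5, 8] = (0 2 9 5 3 10 8 4 1 7)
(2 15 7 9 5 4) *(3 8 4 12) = (2 15 7 9 5 12 3 8 4) = [0, 1, 15, 8, 2, 12, 6, 9, 4, 5, 10, 11, 3, 13, 14, 7]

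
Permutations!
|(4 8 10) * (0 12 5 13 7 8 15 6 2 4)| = 28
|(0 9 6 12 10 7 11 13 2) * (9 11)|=|(0 11 13 2)(6 12 10 7 9)|=20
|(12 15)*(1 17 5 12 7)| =6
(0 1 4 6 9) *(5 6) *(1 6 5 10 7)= [6, 4, 2, 3, 10, 5, 9, 1, 8, 0, 7]= (0 6 9)(1 4 10 7)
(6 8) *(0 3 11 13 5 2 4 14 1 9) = (0 3 11 13 5 2 4 14 1 9)(6 8) = [3, 9, 4, 11, 14, 2, 8, 7, 6, 0, 10, 13, 12, 5, 1]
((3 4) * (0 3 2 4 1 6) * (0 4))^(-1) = (0 2 4 6 1 3) = [2, 3, 4, 0, 6, 5, 1]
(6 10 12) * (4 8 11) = [0, 1, 2, 3, 8, 5, 10, 7, 11, 9, 12, 4, 6] = (4 8 11)(6 10 12)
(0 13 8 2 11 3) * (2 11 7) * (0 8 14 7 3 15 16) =(0 13 14 7 2 3 8 11 15 16) =[13, 1, 3, 8, 4, 5, 6, 2, 11, 9, 10, 15, 12, 14, 7, 16, 0]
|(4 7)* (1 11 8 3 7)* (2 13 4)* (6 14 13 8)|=12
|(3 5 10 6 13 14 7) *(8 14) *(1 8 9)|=10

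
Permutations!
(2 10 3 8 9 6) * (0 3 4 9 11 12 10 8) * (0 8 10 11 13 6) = (0 3 8 13 6 2 10 4 9)(11 12) = [3, 1, 10, 8, 9, 5, 2, 7, 13, 0, 4, 12, 11, 6]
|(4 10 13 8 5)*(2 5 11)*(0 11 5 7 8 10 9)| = |(0 11 2 7 8 5 4 9)(10 13)| = 8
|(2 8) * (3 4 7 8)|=5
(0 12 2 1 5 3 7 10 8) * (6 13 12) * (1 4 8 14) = (0 6 13 12 2 4 8)(1 5 3 7 10 14) = [6, 5, 4, 7, 8, 3, 13, 10, 0, 9, 14, 11, 2, 12, 1]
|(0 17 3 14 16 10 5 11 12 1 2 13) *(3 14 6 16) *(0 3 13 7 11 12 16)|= 24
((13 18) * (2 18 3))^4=(18)=[0, 1, 2, 3, 4, 5, 6, 7, 8, 9, 10, 11, 12, 13, 14, 15, 16, 17, 18]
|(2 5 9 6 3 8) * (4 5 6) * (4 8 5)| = 6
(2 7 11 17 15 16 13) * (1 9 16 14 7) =(1 9 16 13 2)(7 11 17 15 14) =[0, 9, 1, 3, 4, 5, 6, 11, 8, 16, 10, 17, 12, 2, 7, 14, 13, 15]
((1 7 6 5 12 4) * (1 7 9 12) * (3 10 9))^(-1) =(1 5 6 7 4 12 9 10 3) =[0, 5, 2, 1, 12, 6, 7, 4, 8, 10, 3, 11, 9]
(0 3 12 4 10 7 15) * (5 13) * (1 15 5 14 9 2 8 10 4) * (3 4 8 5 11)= [4, 15, 5, 12, 8, 13, 6, 11, 10, 2, 7, 3, 1, 14, 9, 0]= (0 4 8 10 7 11 3 12 1 15)(2 5 13 14 9)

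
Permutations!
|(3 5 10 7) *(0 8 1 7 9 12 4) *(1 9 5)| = |(0 8 9 12 4)(1 7 3)(5 10)| = 30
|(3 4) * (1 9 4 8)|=5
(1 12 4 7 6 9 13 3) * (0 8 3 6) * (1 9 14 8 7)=(0 7)(1 12 4)(3 9 13 6 14 8)=[7, 12, 2, 9, 1, 5, 14, 0, 3, 13, 10, 11, 4, 6, 8]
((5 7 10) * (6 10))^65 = (5 7 6 10) = [0, 1, 2, 3, 4, 7, 10, 6, 8, 9, 5]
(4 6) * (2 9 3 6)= (2 9 3 6 4)= [0, 1, 9, 6, 2, 5, 4, 7, 8, 3]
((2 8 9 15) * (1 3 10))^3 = [0, 1, 15, 3, 4, 5, 6, 7, 2, 8, 10, 11, 12, 13, 14, 9] = (2 15 9 8)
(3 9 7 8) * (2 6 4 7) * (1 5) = (1 5)(2 6 4 7 8 3 9) = [0, 5, 6, 9, 7, 1, 4, 8, 3, 2]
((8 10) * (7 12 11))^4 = (7 12 11) = [0, 1, 2, 3, 4, 5, 6, 12, 8, 9, 10, 7, 11]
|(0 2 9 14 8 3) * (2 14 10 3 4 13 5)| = |(0 14 8 4 13 5 2 9 10 3)| = 10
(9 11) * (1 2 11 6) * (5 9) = [0, 2, 11, 3, 4, 9, 1, 7, 8, 6, 10, 5] = (1 2 11 5 9 6)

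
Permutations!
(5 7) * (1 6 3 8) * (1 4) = [0, 6, 2, 8, 1, 7, 3, 5, 4] = (1 6 3 8 4)(5 7)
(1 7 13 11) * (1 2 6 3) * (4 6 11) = (1 7 13 4 6 3)(2 11) = [0, 7, 11, 1, 6, 5, 3, 13, 8, 9, 10, 2, 12, 4]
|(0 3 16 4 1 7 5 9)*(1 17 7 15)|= |(0 3 16 4 17 7 5 9)(1 15)|= 8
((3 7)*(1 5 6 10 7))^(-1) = (1 3 7 10 6 5) = [0, 3, 2, 7, 4, 1, 5, 10, 8, 9, 6]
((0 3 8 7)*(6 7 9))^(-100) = (0 8 6)(3 9 7) = [8, 1, 2, 9, 4, 5, 0, 3, 6, 7]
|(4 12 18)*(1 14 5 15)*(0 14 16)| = 6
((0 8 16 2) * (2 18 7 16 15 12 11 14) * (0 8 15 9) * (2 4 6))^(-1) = [9, 1, 6, 3, 14, 5, 4, 18, 2, 8, 10, 12, 15, 13, 11, 0, 7, 17, 16] = (0 9 8 2 6 4 14 11 12 15)(7 18 16)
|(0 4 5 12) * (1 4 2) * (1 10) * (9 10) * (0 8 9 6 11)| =|(0 2 6 11)(1 4 5 12 8 9 10)| =28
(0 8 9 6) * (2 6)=(0 8 9 2 6)=[8, 1, 6, 3, 4, 5, 0, 7, 9, 2]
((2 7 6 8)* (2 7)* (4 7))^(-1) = (4 8 6 7) = [0, 1, 2, 3, 8, 5, 7, 4, 6]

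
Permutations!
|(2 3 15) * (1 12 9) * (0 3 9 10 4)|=9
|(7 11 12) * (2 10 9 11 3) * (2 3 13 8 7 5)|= |(2 10 9 11 12 5)(7 13 8)|= 6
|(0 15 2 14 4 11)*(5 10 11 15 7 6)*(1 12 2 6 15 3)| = |(0 7 15 6 5 10 11)(1 12 2 14 4 3)| = 42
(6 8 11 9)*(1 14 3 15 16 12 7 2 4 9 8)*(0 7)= [7, 14, 4, 15, 9, 5, 1, 2, 11, 6, 10, 8, 0, 13, 3, 16, 12]= (0 7 2 4 9 6 1 14 3 15 16 12)(8 11)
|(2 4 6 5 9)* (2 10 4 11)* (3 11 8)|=|(2 8 3 11)(4 6 5 9 10)|=20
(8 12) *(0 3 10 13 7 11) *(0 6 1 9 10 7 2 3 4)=(0 4)(1 9 10 13 2 3 7 11 6)(8 12)=[4, 9, 3, 7, 0, 5, 1, 11, 12, 10, 13, 6, 8, 2]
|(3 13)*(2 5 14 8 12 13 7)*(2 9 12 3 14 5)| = |(3 7 9 12 13 14 8)| = 7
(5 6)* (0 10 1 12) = [10, 12, 2, 3, 4, 6, 5, 7, 8, 9, 1, 11, 0] = (0 10 1 12)(5 6)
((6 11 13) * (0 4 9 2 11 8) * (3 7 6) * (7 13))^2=(13)(0 9 11 6)(2 7 8 4)=[9, 1, 7, 3, 2, 5, 0, 8, 4, 11, 10, 6, 12, 13]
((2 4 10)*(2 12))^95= [0, 1, 12, 3, 2, 5, 6, 7, 8, 9, 4, 11, 10]= (2 12 10 4)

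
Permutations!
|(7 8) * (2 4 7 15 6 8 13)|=|(2 4 7 13)(6 8 15)|=12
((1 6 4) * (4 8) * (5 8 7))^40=(1 8 7)(4 5 6)=[0, 8, 2, 3, 5, 6, 4, 1, 7]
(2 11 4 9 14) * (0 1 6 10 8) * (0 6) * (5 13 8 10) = (0 1)(2 11 4 9 14)(5 13 8 6) = [1, 0, 11, 3, 9, 13, 5, 7, 6, 14, 10, 4, 12, 8, 2]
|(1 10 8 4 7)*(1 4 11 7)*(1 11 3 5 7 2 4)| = |(1 10 8 3 5 7)(2 4 11)| = 6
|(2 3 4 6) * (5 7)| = 4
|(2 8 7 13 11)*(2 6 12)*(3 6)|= |(2 8 7 13 11 3 6 12)|= 8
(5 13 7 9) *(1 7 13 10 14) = (1 7 9 5 10 14) = [0, 7, 2, 3, 4, 10, 6, 9, 8, 5, 14, 11, 12, 13, 1]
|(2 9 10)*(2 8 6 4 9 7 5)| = |(2 7 5)(4 9 10 8 6)| = 15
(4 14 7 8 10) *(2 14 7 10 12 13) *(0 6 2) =[6, 1, 14, 3, 7, 5, 2, 8, 12, 9, 4, 11, 13, 0, 10] =(0 6 2 14 10 4 7 8 12 13)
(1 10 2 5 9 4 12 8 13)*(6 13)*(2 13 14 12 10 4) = (1 4 10 13)(2 5 9)(6 14 12 8) = [0, 4, 5, 3, 10, 9, 14, 7, 6, 2, 13, 11, 8, 1, 12]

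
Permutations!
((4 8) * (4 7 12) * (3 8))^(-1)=[0, 1, 2, 4, 12, 5, 6, 8, 3, 9, 10, 11, 7]=(3 4 12 7 8)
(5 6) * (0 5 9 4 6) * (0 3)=(0 5 3)(4 6 9)=[5, 1, 2, 0, 6, 3, 9, 7, 8, 4]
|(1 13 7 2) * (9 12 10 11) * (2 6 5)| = 12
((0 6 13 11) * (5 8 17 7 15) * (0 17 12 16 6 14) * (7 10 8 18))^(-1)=(0 14)(5 15 7 18)(6 16 12 8 10 17 11 13)=[14, 1, 2, 3, 4, 15, 16, 18, 10, 9, 17, 13, 8, 6, 0, 7, 12, 11, 5]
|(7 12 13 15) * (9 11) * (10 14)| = |(7 12 13 15)(9 11)(10 14)| = 4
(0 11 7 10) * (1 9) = (0 11 7 10)(1 9) = [11, 9, 2, 3, 4, 5, 6, 10, 8, 1, 0, 7]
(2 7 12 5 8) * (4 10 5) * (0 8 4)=(0 8 2 7 12)(4 10 5)=[8, 1, 7, 3, 10, 4, 6, 12, 2, 9, 5, 11, 0]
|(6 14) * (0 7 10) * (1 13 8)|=6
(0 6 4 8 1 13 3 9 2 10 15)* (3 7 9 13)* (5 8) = [6, 3, 10, 13, 5, 8, 4, 9, 1, 2, 15, 11, 12, 7, 14, 0] = (0 6 4 5 8 1 3 13 7 9 2 10 15)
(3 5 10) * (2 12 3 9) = [0, 1, 12, 5, 4, 10, 6, 7, 8, 2, 9, 11, 3] = (2 12 3 5 10 9)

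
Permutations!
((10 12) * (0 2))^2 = (12) = [0, 1, 2, 3, 4, 5, 6, 7, 8, 9, 10, 11, 12]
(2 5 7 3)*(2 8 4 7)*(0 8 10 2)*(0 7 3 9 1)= [8, 0, 5, 10, 3, 7, 6, 9, 4, 1, 2]= (0 8 4 3 10 2 5 7 9 1)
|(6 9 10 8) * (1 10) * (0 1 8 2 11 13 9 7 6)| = |(0 1 10 2 11 13 9 8)(6 7)| = 8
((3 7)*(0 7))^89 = (0 3 7) = [3, 1, 2, 7, 4, 5, 6, 0]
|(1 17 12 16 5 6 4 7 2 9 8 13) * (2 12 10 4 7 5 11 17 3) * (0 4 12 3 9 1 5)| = 90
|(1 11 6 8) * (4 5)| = |(1 11 6 8)(4 5)| = 4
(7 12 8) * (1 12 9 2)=(1 12 8 7 9 2)=[0, 12, 1, 3, 4, 5, 6, 9, 7, 2, 10, 11, 8]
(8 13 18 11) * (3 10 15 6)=(3 10 15 6)(8 13 18 11)=[0, 1, 2, 10, 4, 5, 3, 7, 13, 9, 15, 8, 12, 18, 14, 6, 16, 17, 11]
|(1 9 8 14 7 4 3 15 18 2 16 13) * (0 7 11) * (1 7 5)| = 56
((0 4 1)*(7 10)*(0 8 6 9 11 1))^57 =[4, 6, 2, 3, 0, 5, 11, 10, 9, 1, 7, 8] =(0 4)(1 6 11 8 9)(7 10)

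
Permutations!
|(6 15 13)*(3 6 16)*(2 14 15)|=7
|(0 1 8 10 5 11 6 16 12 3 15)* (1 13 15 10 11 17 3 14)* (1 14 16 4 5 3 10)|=18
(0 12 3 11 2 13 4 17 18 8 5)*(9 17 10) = [12, 1, 13, 11, 10, 0, 6, 7, 5, 17, 9, 2, 3, 4, 14, 15, 16, 18, 8] = (0 12 3 11 2 13 4 10 9 17 18 8 5)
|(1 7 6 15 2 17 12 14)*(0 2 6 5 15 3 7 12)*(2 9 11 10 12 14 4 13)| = 90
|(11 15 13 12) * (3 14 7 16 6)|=20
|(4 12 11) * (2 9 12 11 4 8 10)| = |(2 9 12 4 11 8 10)| = 7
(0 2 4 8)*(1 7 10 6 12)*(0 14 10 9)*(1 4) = [2, 7, 1, 3, 8, 5, 12, 9, 14, 0, 6, 11, 4, 13, 10] = (0 2 1 7 9)(4 8 14 10 6 12)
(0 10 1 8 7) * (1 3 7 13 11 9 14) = (0 10 3 7)(1 8 13 11 9 14) = [10, 8, 2, 7, 4, 5, 6, 0, 13, 14, 3, 9, 12, 11, 1]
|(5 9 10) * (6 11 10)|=|(5 9 6 11 10)|=5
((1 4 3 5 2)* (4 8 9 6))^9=[0, 8, 1, 5, 3, 2, 4, 7, 9, 6]=(1 8 9 6 4 3 5 2)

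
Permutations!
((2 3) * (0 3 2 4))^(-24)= [0, 1, 2, 3, 4]= (4)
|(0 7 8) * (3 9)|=|(0 7 8)(3 9)|=6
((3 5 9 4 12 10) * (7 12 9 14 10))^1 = (3 5 14 10)(4 9)(7 12) = [0, 1, 2, 5, 9, 14, 6, 12, 8, 4, 3, 11, 7, 13, 10]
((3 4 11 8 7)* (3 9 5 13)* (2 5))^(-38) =(2 7 11 3 5 9 8 4 13) =[0, 1, 7, 5, 13, 9, 6, 11, 4, 8, 10, 3, 12, 2]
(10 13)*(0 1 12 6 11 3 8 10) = (0 1 12 6 11 3 8 10 13) = [1, 12, 2, 8, 4, 5, 11, 7, 10, 9, 13, 3, 6, 0]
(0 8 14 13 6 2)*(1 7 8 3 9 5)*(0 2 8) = [3, 7, 2, 9, 4, 1, 8, 0, 14, 5, 10, 11, 12, 6, 13] = (0 3 9 5 1 7)(6 8 14 13)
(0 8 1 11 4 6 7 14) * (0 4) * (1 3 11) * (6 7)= (0 8 3 11)(4 7 14)= [8, 1, 2, 11, 7, 5, 6, 14, 3, 9, 10, 0, 12, 13, 4]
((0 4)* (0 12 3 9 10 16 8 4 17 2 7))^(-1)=(0 7 2 17)(3 12 4 8 16 10 9)=[7, 1, 17, 12, 8, 5, 6, 2, 16, 3, 9, 11, 4, 13, 14, 15, 10, 0]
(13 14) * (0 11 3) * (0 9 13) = (0 11 3 9 13 14) = [11, 1, 2, 9, 4, 5, 6, 7, 8, 13, 10, 3, 12, 14, 0]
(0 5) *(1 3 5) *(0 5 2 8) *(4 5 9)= (0 1 3 2 8)(4 5 9)= [1, 3, 8, 2, 5, 9, 6, 7, 0, 4]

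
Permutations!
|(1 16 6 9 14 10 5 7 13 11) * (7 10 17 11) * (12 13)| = 42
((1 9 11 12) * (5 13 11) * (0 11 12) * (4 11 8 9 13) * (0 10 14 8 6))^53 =[6, 12, 2, 3, 8, 14, 0, 7, 11, 10, 5, 9, 13, 1, 4] =(0 6)(1 12 13)(4 8 11 9 10 5 14)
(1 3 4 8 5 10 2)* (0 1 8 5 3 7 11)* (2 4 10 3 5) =(0 1 7 11)(2 8 5 3 10 4) =[1, 7, 8, 10, 2, 3, 6, 11, 5, 9, 4, 0]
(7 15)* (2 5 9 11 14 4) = [0, 1, 5, 3, 2, 9, 6, 15, 8, 11, 10, 14, 12, 13, 4, 7] = (2 5 9 11 14 4)(7 15)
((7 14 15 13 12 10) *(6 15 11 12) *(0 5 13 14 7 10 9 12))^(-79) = (0 14 6 5 11 15 13)(9 12) = [14, 1, 2, 3, 4, 11, 5, 7, 8, 12, 10, 15, 9, 0, 6, 13]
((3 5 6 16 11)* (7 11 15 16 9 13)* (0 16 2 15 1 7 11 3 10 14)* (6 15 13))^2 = (0 1 3 15 13 10)(2 11 14 16 7 5) = [1, 3, 11, 15, 4, 2, 6, 5, 8, 9, 0, 14, 12, 10, 16, 13, 7]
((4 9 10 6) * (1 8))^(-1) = [0, 8, 2, 3, 6, 5, 10, 7, 1, 4, 9] = (1 8)(4 6 10 9)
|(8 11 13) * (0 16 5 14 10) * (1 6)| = 30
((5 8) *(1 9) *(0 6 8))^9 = [6, 9, 2, 3, 4, 0, 8, 7, 5, 1] = (0 6 8 5)(1 9)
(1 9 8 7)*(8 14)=[0, 9, 2, 3, 4, 5, 6, 1, 7, 14, 10, 11, 12, 13, 8]=(1 9 14 8 7)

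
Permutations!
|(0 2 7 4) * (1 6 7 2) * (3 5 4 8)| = |(0 1 6 7 8 3 5 4)| = 8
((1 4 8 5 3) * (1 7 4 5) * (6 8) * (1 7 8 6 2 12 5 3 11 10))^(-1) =(1 10 11 5 12 2 4 7 8 3) =[0, 10, 4, 1, 7, 12, 6, 8, 3, 9, 11, 5, 2]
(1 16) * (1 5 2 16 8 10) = (1 8 10)(2 16 5) = [0, 8, 16, 3, 4, 2, 6, 7, 10, 9, 1, 11, 12, 13, 14, 15, 5]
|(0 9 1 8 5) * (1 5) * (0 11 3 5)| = |(0 9)(1 8)(3 5 11)| = 6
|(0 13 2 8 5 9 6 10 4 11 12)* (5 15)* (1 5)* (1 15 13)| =|(15)(0 1 5 9 6 10 4 11 12)(2 8 13)| =9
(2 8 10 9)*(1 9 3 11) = (1 9 2 8 10 3 11) = [0, 9, 8, 11, 4, 5, 6, 7, 10, 2, 3, 1]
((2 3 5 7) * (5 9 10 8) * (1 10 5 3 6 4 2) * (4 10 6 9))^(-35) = (1 4)(2 6)(3 7)(5 8)(9 10) = [0, 4, 6, 7, 1, 8, 2, 3, 5, 10, 9]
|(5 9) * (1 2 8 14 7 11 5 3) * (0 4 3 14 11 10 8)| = |(0 4 3 1 2)(5 9 14 7 10 8 11)| = 35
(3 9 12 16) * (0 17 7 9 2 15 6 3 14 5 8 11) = [17, 1, 15, 2, 4, 8, 3, 9, 11, 12, 10, 0, 16, 13, 5, 6, 14, 7] = (0 17 7 9 12 16 14 5 8 11)(2 15 6 3)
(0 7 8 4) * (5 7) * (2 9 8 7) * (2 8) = (0 5 8 4)(2 9) = [5, 1, 9, 3, 0, 8, 6, 7, 4, 2]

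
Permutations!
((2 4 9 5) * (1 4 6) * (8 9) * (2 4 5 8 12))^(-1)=(1 6 2 12 4 5)(8 9)=[0, 6, 12, 3, 5, 1, 2, 7, 9, 8, 10, 11, 4]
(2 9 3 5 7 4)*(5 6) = [0, 1, 9, 6, 2, 7, 5, 4, 8, 3] = (2 9 3 6 5 7 4)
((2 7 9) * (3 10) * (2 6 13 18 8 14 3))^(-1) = (2 10 3 14 8 18 13 6 9 7) = [0, 1, 10, 14, 4, 5, 9, 2, 18, 7, 3, 11, 12, 6, 8, 15, 16, 17, 13]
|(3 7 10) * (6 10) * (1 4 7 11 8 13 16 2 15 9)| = 13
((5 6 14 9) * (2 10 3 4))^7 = (2 4 3 10)(5 9 14 6) = [0, 1, 4, 10, 3, 9, 5, 7, 8, 14, 2, 11, 12, 13, 6]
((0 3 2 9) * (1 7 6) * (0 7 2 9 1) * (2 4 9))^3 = (0 1 7 3 4 6 2 9) = [1, 7, 9, 4, 6, 5, 2, 3, 8, 0]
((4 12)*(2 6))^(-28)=(12)=[0, 1, 2, 3, 4, 5, 6, 7, 8, 9, 10, 11, 12]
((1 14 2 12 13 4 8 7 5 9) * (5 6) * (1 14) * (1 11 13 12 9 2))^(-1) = [0, 14, 5, 3, 13, 6, 7, 8, 4, 2, 10, 1, 12, 11, 9] = (1 14 9 2 5 6 7 8 4 13 11)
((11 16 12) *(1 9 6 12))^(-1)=(1 16 11 12 6 9)=[0, 16, 2, 3, 4, 5, 9, 7, 8, 1, 10, 12, 6, 13, 14, 15, 11]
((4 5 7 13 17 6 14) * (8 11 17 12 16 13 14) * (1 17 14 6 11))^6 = [0, 7, 2, 3, 17, 11, 4, 14, 5, 9, 10, 8, 12, 13, 1, 15, 16, 6] = (1 7 14)(4 17 6)(5 11 8)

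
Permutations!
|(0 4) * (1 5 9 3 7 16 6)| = |(0 4)(1 5 9 3 7 16 6)| = 14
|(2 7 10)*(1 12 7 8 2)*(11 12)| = |(1 11 12 7 10)(2 8)| = 10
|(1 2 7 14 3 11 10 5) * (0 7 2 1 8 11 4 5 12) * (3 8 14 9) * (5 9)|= 24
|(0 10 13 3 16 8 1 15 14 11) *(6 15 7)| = 12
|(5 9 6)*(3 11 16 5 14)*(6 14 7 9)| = |(3 11 16 5 6 7 9 14)| = 8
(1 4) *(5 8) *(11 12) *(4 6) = (1 6 4)(5 8)(11 12) = [0, 6, 2, 3, 1, 8, 4, 7, 5, 9, 10, 12, 11]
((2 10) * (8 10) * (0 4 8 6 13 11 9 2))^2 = [8, 1, 13, 3, 10, 5, 11, 7, 0, 6, 4, 2, 12, 9] = (0 8)(2 13 9 6 11)(4 10)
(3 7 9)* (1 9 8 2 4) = (1 9 3 7 8 2 4) = [0, 9, 4, 7, 1, 5, 6, 8, 2, 3]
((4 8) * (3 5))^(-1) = [0, 1, 2, 5, 8, 3, 6, 7, 4] = (3 5)(4 8)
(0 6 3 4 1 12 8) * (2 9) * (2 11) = (0 6 3 4 1 12 8)(2 9 11) = [6, 12, 9, 4, 1, 5, 3, 7, 0, 11, 10, 2, 8]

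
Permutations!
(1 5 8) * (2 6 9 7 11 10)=[0, 5, 6, 3, 4, 8, 9, 11, 1, 7, 2, 10]=(1 5 8)(2 6 9 7 11 10)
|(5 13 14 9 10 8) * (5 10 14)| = |(5 13)(8 10)(9 14)| = 2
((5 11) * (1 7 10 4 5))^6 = [0, 1, 2, 3, 4, 5, 6, 7, 8, 9, 10, 11] = (11)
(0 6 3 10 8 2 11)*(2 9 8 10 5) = (0 6 3 5 2 11)(8 9) = [6, 1, 11, 5, 4, 2, 3, 7, 9, 8, 10, 0]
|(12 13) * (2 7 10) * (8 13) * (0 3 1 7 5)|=21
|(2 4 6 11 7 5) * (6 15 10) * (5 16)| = |(2 4 15 10 6 11 7 16 5)| = 9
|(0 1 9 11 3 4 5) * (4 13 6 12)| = |(0 1 9 11 3 13 6 12 4 5)| = 10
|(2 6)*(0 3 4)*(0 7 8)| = 10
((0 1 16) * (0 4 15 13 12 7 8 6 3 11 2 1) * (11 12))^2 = [0, 4, 16, 7, 13, 5, 12, 6, 3, 9, 10, 1, 8, 2, 14, 11, 15] = (1 4 13 2 16 15 11)(3 7 6 12 8)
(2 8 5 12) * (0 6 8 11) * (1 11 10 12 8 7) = (0 6 7 1 11)(2 10 12)(5 8) = [6, 11, 10, 3, 4, 8, 7, 1, 5, 9, 12, 0, 2]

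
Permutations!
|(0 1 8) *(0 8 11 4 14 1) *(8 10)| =4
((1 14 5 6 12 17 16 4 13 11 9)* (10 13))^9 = (1 13 16 6)(4 12 14 11)(5 9 10 17) = [0, 13, 2, 3, 12, 9, 1, 7, 8, 10, 17, 4, 14, 16, 11, 15, 6, 5]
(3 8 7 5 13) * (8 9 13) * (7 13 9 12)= (3 12 7 5 8 13)= [0, 1, 2, 12, 4, 8, 6, 5, 13, 9, 10, 11, 7, 3]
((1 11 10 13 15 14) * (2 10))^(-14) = (15) = [0, 1, 2, 3, 4, 5, 6, 7, 8, 9, 10, 11, 12, 13, 14, 15]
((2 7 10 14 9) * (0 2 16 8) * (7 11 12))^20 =[0, 1, 2, 3, 4, 5, 6, 7, 8, 9, 10, 11, 12, 13, 14, 15, 16] =(16)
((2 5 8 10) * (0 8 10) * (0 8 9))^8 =[0, 1, 10, 3, 4, 2, 6, 7, 8, 9, 5] =(2 10 5)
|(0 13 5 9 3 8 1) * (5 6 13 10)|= |(0 10 5 9 3 8 1)(6 13)|= 14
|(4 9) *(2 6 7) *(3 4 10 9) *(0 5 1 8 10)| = |(0 5 1 8 10 9)(2 6 7)(3 4)| = 6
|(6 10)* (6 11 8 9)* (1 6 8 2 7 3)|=14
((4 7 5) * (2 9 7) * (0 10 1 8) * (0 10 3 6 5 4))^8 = (1 10 8) = [0, 10, 2, 3, 4, 5, 6, 7, 1, 9, 8]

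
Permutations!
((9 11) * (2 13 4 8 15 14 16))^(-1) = (2 16 14 15 8 4 13)(9 11) = [0, 1, 16, 3, 13, 5, 6, 7, 4, 11, 10, 9, 12, 2, 15, 8, 14]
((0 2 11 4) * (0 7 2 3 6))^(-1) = (0 6 3)(2 7 4 11) = [6, 1, 7, 0, 11, 5, 3, 4, 8, 9, 10, 2]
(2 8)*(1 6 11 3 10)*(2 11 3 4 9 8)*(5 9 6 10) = (1 10)(3 5 9 8 11 4 6) = [0, 10, 2, 5, 6, 9, 3, 7, 11, 8, 1, 4]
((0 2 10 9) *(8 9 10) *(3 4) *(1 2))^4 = (10)(0 9 8 2 1) = [9, 0, 1, 3, 4, 5, 6, 7, 2, 8, 10]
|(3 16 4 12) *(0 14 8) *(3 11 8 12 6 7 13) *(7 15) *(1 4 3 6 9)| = |(0 14 12 11 8)(1 4 9)(3 16)(6 15 7 13)| = 60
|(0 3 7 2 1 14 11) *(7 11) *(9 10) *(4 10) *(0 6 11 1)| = 6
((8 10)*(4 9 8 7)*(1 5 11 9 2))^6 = (1 7 9)(2 10 11)(4 8 5) = [0, 7, 10, 3, 8, 4, 6, 9, 5, 1, 11, 2]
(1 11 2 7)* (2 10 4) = (1 11 10 4 2 7) = [0, 11, 7, 3, 2, 5, 6, 1, 8, 9, 4, 10]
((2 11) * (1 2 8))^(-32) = (11) = [0, 1, 2, 3, 4, 5, 6, 7, 8, 9, 10, 11]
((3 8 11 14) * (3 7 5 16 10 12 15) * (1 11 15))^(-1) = (1 12 10 16 5 7 14 11)(3 15 8) = [0, 12, 2, 15, 4, 7, 6, 14, 3, 9, 16, 1, 10, 13, 11, 8, 5]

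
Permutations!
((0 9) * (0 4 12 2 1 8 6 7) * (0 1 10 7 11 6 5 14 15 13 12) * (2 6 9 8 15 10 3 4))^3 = [14, 12, 0, 8, 5, 7, 2, 13, 10, 4, 15, 3, 9, 11, 1, 6] = (0 14 1 12 9 4 5 7 13 11 3 8 10 15 6 2)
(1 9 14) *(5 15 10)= [0, 9, 2, 3, 4, 15, 6, 7, 8, 14, 5, 11, 12, 13, 1, 10]= (1 9 14)(5 15 10)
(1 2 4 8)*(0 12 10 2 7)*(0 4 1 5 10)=(0 12)(1 7 4 8 5 10 2)=[12, 7, 1, 3, 8, 10, 6, 4, 5, 9, 2, 11, 0]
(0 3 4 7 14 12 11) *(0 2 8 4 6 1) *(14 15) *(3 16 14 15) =(0 16 14 12 11 2 8 4 7 3 6 1) =[16, 0, 8, 6, 7, 5, 1, 3, 4, 9, 10, 2, 11, 13, 12, 15, 14]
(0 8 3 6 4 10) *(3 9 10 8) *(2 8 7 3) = (0 2 8 9 10)(3 6 4 7) = [2, 1, 8, 6, 7, 5, 4, 3, 9, 10, 0]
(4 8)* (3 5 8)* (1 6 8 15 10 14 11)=[0, 6, 2, 5, 3, 15, 8, 7, 4, 9, 14, 1, 12, 13, 11, 10]=(1 6 8 4 3 5 15 10 14 11)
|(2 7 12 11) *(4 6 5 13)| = 4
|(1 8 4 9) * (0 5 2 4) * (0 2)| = 10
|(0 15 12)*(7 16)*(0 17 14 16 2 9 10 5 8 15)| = 11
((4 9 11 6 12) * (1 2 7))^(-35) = (12)(1 2 7) = [0, 2, 7, 3, 4, 5, 6, 1, 8, 9, 10, 11, 12]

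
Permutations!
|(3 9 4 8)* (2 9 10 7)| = 7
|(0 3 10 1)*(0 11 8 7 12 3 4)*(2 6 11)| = 18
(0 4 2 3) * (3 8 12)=[4, 1, 8, 0, 2, 5, 6, 7, 12, 9, 10, 11, 3]=(0 4 2 8 12 3)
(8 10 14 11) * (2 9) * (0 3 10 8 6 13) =(0 3 10 14 11 6 13)(2 9) =[3, 1, 9, 10, 4, 5, 13, 7, 8, 2, 14, 6, 12, 0, 11]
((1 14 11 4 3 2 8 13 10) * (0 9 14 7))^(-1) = (0 7 1 10 13 8 2 3 4 11 14 9) = [7, 10, 3, 4, 11, 5, 6, 1, 2, 0, 13, 14, 12, 8, 9]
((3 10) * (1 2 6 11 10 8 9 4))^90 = (11) = [0, 1, 2, 3, 4, 5, 6, 7, 8, 9, 10, 11]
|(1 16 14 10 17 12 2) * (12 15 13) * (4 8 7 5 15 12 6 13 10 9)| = |(1 16 14 9 4 8 7 5 15 10 17 12 2)(6 13)| = 26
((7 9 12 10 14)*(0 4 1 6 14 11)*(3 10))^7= (0 12 6 11 9 1 10 7 4 3 14)= [12, 10, 2, 14, 3, 5, 11, 4, 8, 1, 7, 9, 6, 13, 0]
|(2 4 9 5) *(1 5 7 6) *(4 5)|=10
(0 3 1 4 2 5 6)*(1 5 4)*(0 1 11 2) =(0 3 5 6 1 11 2 4) =[3, 11, 4, 5, 0, 6, 1, 7, 8, 9, 10, 2]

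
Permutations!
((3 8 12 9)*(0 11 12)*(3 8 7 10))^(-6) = [8, 1, 2, 3, 4, 5, 6, 7, 9, 12, 10, 0, 11] = (0 8 9 12 11)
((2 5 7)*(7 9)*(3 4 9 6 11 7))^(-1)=[0, 1, 7, 9, 3, 2, 5, 11, 8, 4, 10, 6]=(2 7 11 6 5)(3 9 4)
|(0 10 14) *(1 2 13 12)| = 12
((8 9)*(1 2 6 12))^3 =(1 12 6 2)(8 9) =[0, 12, 1, 3, 4, 5, 2, 7, 9, 8, 10, 11, 6]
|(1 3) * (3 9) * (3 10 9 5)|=6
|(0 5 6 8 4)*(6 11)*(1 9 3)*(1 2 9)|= 6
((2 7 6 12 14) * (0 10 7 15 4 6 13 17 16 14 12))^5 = (0 16 6 17 4 13 15 7 2 10 14) = [16, 1, 10, 3, 13, 5, 17, 2, 8, 9, 14, 11, 12, 15, 0, 7, 6, 4]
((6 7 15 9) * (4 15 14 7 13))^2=(4 9 13 15 6)=[0, 1, 2, 3, 9, 5, 4, 7, 8, 13, 10, 11, 12, 15, 14, 6]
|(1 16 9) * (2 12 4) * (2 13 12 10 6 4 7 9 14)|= 11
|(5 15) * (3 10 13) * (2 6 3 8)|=6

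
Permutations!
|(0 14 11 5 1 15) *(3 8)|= 6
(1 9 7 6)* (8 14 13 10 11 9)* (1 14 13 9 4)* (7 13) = (1 8 7 6 14 9 13 10 11 4) = [0, 8, 2, 3, 1, 5, 14, 6, 7, 13, 11, 4, 12, 10, 9]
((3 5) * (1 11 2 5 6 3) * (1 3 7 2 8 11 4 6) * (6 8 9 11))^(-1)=[0, 3, 7, 5, 1, 2, 8, 6, 4, 11, 10, 9]=(1 3 5 2 7 6 8 4)(9 11)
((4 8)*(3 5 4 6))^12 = (3 4 6 5 8) = [0, 1, 2, 4, 6, 8, 5, 7, 3]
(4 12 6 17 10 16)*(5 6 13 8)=[0, 1, 2, 3, 12, 6, 17, 7, 5, 9, 16, 11, 13, 8, 14, 15, 4, 10]=(4 12 13 8 5 6 17 10 16)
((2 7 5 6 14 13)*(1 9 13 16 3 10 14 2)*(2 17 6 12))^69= (2 7 5 12)(3 10 14 16)(6 17)= [0, 1, 7, 10, 4, 12, 17, 5, 8, 9, 14, 11, 2, 13, 16, 15, 3, 6]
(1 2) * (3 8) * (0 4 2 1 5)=(0 4 2 5)(3 8)=[4, 1, 5, 8, 2, 0, 6, 7, 3]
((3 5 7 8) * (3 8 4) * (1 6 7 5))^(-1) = (8)(1 3 4 7 6) = [0, 3, 2, 4, 7, 5, 1, 6, 8]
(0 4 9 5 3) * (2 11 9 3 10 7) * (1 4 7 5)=(0 7 2 11 9 1 4 3)(5 10)=[7, 4, 11, 0, 3, 10, 6, 2, 8, 1, 5, 9]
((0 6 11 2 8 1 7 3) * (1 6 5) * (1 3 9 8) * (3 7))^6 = [11, 8, 9, 6, 4, 2, 5, 1, 0, 3, 10, 7] = (0 11 7 1 8)(2 9 3 6 5)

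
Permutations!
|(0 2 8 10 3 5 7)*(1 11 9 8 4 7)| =28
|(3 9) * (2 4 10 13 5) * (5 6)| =|(2 4 10 13 6 5)(3 9)| =6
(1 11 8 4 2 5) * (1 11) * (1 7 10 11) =(1 7 10 11 8 4 2 5) =[0, 7, 5, 3, 2, 1, 6, 10, 4, 9, 11, 8]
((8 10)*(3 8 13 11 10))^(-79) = (3 8)(10 11 13) = [0, 1, 2, 8, 4, 5, 6, 7, 3, 9, 11, 13, 12, 10]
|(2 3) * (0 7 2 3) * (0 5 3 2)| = 6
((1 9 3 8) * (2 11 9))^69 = (1 9)(2 3)(8 11) = [0, 9, 3, 2, 4, 5, 6, 7, 11, 1, 10, 8]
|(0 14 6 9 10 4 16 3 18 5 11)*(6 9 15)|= 10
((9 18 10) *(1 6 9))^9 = (1 10 18 9 6) = [0, 10, 2, 3, 4, 5, 1, 7, 8, 6, 18, 11, 12, 13, 14, 15, 16, 17, 9]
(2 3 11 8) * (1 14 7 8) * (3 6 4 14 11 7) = (1 11)(2 6 4 14 3 7 8) = [0, 11, 6, 7, 14, 5, 4, 8, 2, 9, 10, 1, 12, 13, 3]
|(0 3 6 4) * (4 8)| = |(0 3 6 8 4)| = 5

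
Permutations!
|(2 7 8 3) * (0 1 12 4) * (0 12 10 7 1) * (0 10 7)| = 10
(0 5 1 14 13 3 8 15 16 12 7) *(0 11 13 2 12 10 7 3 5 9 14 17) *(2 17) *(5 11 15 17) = (0 9 14 5 1 2 12 3 8 17)(7 15 16 10)(11 13) = [9, 2, 12, 8, 4, 1, 6, 15, 17, 14, 7, 13, 3, 11, 5, 16, 10, 0]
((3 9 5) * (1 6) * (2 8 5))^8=(2 3 8 9 5)=[0, 1, 3, 8, 4, 2, 6, 7, 9, 5]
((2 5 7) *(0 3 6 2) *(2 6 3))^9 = (0 2 5 7) = [2, 1, 5, 3, 4, 7, 6, 0]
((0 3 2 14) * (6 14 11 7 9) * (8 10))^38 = (0 6 7 2)(3 14 9 11) = [6, 1, 0, 14, 4, 5, 7, 2, 8, 11, 10, 3, 12, 13, 9]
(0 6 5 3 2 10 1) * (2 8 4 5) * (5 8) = (0 6 2 10 1)(3 5)(4 8) = [6, 0, 10, 5, 8, 3, 2, 7, 4, 9, 1]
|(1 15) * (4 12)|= |(1 15)(4 12)|= 2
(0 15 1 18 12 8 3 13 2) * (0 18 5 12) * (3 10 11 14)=(0 15 1 5 12 8 10 11 14 3 13 2 18)=[15, 5, 18, 13, 4, 12, 6, 7, 10, 9, 11, 14, 8, 2, 3, 1, 16, 17, 0]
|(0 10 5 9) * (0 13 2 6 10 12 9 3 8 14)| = 11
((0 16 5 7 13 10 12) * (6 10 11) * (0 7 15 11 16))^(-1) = (5 16 13 7 12 10 6 11 15) = [0, 1, 2, 3, 4, 16, 11, 12, 8, 9, 6, 15, 10, 7, 14, 5, 13]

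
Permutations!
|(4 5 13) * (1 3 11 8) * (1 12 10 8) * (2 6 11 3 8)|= |(1 8 12 10 2 6 11)(4 5 13)|= 21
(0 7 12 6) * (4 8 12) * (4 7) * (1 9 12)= [4, 9, 2, 3, 8, 5, 0, 7, 1, 12, 10, 11, 6]= (0 4 8 1 9 12 6)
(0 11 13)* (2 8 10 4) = (0 11 13)(2 8 10 4) = [11, 1, 8, 3, 2, 5, 6, 7, 10, 9, 4, 13, 12, 0]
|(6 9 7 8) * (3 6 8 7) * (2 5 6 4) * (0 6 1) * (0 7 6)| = |(1 7 6 9 3 4 2 5)| = 8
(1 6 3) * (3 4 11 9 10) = (1 6 4 11 9 10 3) = [0, 6, 2, 1, 11, 5, 4, 7, 8, 10, 3, 9]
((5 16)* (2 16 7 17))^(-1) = [0, 1, 17, 3, 4, 16, 6, 5, 8, 9, 10, 11, 12, 13, 14, 15, 2, 7] = (2 17 7 5 16)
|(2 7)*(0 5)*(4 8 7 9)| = 10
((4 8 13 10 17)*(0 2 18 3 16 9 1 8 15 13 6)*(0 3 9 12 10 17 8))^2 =(0 18 1 2 9)(3 12 8)(4 13)(6 16 10)(15 17) =[18, 2, 9, 12, 13, 5, 16, 7, 3, 0, 6, 11, 8, 4, 14, 17, 10, 15, 1]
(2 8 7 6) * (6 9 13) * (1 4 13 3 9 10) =(1 4 13 6 2 8 7 10)(3 9) =[0, 4, 8, 9, 13, 5, 2, 10, 7, 3, 1, 11, 12, 6]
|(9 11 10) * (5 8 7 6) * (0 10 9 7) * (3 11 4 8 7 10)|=|(0 3 11 9 4 8)(5 7 6)|=6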